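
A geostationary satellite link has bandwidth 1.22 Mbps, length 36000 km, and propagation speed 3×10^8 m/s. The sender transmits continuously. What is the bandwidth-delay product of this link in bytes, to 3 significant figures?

18300 bytes

Propagation delay = 36000000 / 300000000 = 0.12 s.
BDP = R × t_prop = 1220000 × 0.12 = 146400 bits.
In bytes: 146400/8 = 18300 bytes.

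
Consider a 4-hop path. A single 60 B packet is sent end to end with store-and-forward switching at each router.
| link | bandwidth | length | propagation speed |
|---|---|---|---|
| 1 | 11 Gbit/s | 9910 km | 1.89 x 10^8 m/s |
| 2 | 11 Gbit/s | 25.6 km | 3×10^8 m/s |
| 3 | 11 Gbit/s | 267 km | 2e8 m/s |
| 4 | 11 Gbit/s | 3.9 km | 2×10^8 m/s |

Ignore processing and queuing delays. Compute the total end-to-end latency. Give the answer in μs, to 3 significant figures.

53900 μs

L = 60 × 8 = 480 bits.
Transmission delay per hop = L/R = 480/11000000000 = 0.0436364 μs; 4 hops → 0.174545 μs.
Propagation delays (d/s per hop): 52433.9, 85.3333, 1335, 19.5 μs; sum = 53873.7 μs.
End-to-end = 53900 μs.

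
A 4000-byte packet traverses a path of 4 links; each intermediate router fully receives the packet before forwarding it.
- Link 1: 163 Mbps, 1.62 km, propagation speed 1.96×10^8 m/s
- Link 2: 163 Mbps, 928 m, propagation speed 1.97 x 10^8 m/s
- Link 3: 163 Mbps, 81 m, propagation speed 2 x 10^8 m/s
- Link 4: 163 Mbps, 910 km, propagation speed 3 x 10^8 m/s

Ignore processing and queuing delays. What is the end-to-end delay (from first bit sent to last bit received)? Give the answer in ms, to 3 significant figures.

L = 4000 × 8 = 32000 bits.
Transmission delay per hop = L/R = 32000/163000000 = 0.196319 ms; 4 hops → 0.785276 ms.
Propagation delays (d/s per hop): 0.00826531, 0.00471066, 0.000405, 3.03333 ms; sum = 3.04671 ms.
End-to-end = 3.83 ms.

3.83 ms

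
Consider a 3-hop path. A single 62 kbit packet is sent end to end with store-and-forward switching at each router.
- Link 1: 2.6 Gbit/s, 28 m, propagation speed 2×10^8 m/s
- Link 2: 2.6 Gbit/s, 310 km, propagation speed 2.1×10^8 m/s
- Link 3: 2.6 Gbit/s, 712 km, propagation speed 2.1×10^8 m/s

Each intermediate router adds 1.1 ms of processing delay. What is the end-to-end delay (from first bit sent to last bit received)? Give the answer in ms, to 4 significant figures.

L = 62000 bits.
Transmission delay per hop = L/R = 62000/2600000000 = 0.0238462 ms; 3 hops → 0.0715385 ms.
Propagation delays (d/s per hop): 0.00014, 1.47619, 3.39048 ms; sum = 4.86681 ms.
Processing at 2 router(s): 2 × 1.1 ms = 2.2 ms.
End-to-end = 7.138 ms.

7.138 ms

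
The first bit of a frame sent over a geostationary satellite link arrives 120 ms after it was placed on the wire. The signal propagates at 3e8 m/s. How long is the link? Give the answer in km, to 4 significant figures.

36000 km

d = s × t_prop = 300000000 × 0.12 = 36000 km.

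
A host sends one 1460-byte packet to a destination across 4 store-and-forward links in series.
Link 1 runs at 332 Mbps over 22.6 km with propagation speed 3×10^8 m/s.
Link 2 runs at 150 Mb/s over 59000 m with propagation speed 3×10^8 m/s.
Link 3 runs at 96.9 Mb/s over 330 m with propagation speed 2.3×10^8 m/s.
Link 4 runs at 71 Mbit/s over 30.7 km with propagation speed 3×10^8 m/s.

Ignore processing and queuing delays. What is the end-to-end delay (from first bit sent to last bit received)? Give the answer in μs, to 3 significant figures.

774 μs

L = 1460 × 8 = 11680 bits.
Transmission delays (L/R per hop): 35.1807, 77.8667, 120.537, 164.507 μs; sum = 398.091 μs.
Propagation delays (d/s per hop): 75.3333, 196.667, 1.43478, 102.333 μs; sum = 375.768 μs.
End-to-end = 774 μs.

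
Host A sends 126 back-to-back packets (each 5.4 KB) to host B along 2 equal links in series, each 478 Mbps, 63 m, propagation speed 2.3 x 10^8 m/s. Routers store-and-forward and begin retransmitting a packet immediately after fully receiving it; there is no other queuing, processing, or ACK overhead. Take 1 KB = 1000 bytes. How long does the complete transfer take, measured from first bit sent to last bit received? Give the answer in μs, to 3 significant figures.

11500 μs

Per-hop transmission t_tx = L/R = 43200/478000000 = 90.3766 μs.
Per-hop propagation t_prop = 63/2.3e+08 = 0.273913 μs.
Pipeline fill: first packet needs 2·t_tx to clear all hops; remaining 125 packets each add one t_tx.
Total = (2+126-1)·t_tx + 2·t_prop = 127·90.3766 + 2·0.273913 = 11500 μs.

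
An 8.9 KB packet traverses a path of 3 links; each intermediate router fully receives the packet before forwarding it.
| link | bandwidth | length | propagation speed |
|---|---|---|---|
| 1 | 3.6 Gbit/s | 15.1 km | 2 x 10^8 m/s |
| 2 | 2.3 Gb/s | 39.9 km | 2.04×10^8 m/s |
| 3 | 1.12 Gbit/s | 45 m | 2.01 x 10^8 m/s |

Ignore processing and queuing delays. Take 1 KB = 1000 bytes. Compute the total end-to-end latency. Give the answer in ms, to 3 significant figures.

L = 71200 bits.
Transmission delays (L/R per hop): 0.0197778, 0.0309565, 0.0635714 ms; sum = 0.114306 ms.
Propagation delays (d/s per hop): 0.0755, 0.195588, 0.000223881 ms; sum = 0.271312 ms.
End-to-end = 0.386 ms.

0.386 ms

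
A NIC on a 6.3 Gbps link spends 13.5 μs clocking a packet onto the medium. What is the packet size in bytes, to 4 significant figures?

10630 bytes

L = R × t_tx = 6300000000 b/s × 1.35e-05 s = 85050 bits.
In bytes: 85050 / 8 = 10630 bytes.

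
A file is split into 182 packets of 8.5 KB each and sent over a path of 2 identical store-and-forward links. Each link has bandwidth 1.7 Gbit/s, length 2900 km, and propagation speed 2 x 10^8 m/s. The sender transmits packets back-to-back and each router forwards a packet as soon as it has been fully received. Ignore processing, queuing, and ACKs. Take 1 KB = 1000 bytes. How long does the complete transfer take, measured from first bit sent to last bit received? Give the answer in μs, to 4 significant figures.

Per-hop transmission t_tx = L/R = 68000/1700000000 = 40 μs.
Per-hop propagation t_prop = 2900000/200000000 = 14500 μs.
Pipeline fill: first packet needs 2·t_tx to clear all hops; remaining 181 packets each add one t_tx.
Total = (2+182-1)·t_tx + 2·t_prop = 183·40 + 2·14500 = 36320 μs.

36320 μs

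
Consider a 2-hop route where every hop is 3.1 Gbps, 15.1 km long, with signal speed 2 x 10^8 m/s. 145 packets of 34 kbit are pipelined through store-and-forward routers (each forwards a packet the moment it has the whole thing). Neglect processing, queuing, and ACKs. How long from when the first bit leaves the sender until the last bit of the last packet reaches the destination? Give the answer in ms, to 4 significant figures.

1.752 ms

Per-hop transmission t_tx = L/R = 34000/3100000000 = 0.0109677 ms.
Per-hop propagation t_prop = 15100/200000000 = 0.0755 ms.
Pipeline fill: first packet needs 2·t_tx to clear all hops; remaining 144 packets each add one t_tx.
Total = (2+145-1)·t_tx + 2·t_prop = 146·0.0109677 + 2·0.0755 = 1.752 ms.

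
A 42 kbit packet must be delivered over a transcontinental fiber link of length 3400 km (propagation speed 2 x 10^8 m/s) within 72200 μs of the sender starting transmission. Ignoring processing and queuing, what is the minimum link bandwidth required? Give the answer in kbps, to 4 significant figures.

Propagation delay = 3400000 / 200000000 = 17000 μs.
Transmission budget = 72200 − 17000 = 55200 μs.
R ≥ L / t_tx = 42000 bits / 0.0552 s = 760.9 kbps.

760.9 kbps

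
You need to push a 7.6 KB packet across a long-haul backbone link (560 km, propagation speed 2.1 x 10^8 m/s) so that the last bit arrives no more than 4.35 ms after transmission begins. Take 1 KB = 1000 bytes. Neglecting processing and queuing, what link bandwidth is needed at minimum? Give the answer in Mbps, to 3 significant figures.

L = 60800 bits.
Propagation delay = 560000 / 210000000 = 2.66667 ms.
Transmission budget = 4.35 − 2.66667 = 1.68333 ms.
R ≥ L / t_tx = 60800 bits / 0.00168333 s = 36.1 Mbps.

36.1 Mbps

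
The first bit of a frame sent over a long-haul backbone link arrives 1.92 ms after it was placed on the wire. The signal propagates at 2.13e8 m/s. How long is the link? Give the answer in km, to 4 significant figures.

409.0 km

d = s × t_prop = 213000000 × 0.00192 = 409.0 km.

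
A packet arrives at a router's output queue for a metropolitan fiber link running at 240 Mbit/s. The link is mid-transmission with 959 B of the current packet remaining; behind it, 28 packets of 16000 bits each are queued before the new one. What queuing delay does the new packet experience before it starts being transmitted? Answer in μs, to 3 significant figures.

1900 μs

Each queued packet: L/R = 16000/240000000 = 66.6667 μs.
28 queued → 1866.67 μs.
Plus remaining 7672 bits of current packet: 31.9667 μs.
Queuing delay = 1900 μs.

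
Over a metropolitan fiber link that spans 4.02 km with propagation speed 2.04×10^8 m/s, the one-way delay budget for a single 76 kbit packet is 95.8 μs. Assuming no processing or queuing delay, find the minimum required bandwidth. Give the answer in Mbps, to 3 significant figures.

Propagation delay = 4020 / 204000000 = 19.7059 μs.
Transmission budget = 95.8 − 19.7059 = 76.0941 μs.
R ≥ L / t_tx = 76000 bits / 7.60941e-05 s = 999 Mbps.

999 Mbps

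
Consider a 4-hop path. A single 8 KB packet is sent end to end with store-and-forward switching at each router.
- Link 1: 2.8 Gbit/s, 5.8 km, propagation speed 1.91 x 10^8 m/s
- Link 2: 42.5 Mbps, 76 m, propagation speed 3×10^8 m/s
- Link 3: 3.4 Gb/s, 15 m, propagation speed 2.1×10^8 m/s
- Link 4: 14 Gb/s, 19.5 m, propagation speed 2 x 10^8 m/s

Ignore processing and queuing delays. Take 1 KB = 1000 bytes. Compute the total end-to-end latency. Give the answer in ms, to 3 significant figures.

1.58 ms

L = 64000 bits.
Transmission delays (L/R per hop): 0.0228571, 1.50588, 0.0188235, 0.00457143 ms; sum = 1.55213 ms.
Propagation delays (d/s per hop): 0.0303665, 0.000253333, 7.14286e-05, 9.75e-05 ms; sum = 0.0307888 ms.
End-to-end = 1.58 ms.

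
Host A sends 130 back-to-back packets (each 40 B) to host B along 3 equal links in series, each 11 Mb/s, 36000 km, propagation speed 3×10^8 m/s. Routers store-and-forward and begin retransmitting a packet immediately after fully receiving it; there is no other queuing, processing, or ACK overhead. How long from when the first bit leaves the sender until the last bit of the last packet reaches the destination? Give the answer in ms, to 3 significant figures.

Per-hop transmission t_tx = L/R = 320/11000000 = 0.0290909 ms.
Per-hop propagation t_prop = 36000000/300000000 = 120 ms.
Pipeline fill: first packet needs 3·t_tx to clear all hops; remaining 129 packets each add one t_tx.
Total = (3+130-1)·t_tx + 3·t_prop = 132·0.0290909 + 3·120 = 364 ms.

364 ms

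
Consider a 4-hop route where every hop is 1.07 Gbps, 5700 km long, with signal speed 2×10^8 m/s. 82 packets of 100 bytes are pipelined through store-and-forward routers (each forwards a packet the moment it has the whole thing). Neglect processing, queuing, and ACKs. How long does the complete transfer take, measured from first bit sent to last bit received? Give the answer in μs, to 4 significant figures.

114100 μs

Per-hop transmission t_tx = L/R = 800/1.07e+09 = 0.747664 μs.
Per-hop propagation t_prop = 5700000/200000000 = 28500 μs.
Pipeline fill: first packet needs 4·t_tx to clear all hops; remaining 81 packets each add one t_tx.
Total = (4+82-1)·t_tx + 4·t_prop = 85·0.747664 + 4·28500 = 114100 μs.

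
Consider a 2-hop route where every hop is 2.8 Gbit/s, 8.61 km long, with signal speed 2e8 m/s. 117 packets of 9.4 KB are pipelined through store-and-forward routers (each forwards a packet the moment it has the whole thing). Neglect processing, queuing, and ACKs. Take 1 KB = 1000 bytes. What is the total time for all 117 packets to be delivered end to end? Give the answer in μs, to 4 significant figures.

Per-hop transmission t_tx = L/R = 75200/2800000000 = 26.8571 μs.
Per-hop propagation t_prop = 8610/200000000 = 43.05 μs.
Pipeline fill: first packet needs 2·t_tx to clear all hops; remaining 116 packets each add one t_tx.
Total = (2+117-1)·t_tx + 2·t_prop = 118·26.8571 + 2·43.05 = 3255 μs.

3255 μs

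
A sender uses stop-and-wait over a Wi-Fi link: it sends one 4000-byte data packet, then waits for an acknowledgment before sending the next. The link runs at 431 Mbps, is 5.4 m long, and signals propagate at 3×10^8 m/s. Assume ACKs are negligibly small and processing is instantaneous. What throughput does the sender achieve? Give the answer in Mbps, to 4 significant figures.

t_tx = L/R = 32000/431000000 = 7.42459e-05 s.
t_prop = 5.4/300000000 = 1.8e-08 s; RTT = 3.6e-08 s.
Cycle = t_tx + RTT = 7.42819e-05 s.
Throughput = L / cycle = 32000 / 7.42819e-05 = 430.8 Mbps.

430.8 Mbps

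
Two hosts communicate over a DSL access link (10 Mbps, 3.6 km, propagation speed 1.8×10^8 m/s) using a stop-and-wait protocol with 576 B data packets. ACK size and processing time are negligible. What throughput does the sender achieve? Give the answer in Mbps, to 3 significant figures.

9.20 Mbps

t_tx = L/R = 4608/10000000 = 0.0004608 s.
t_prop = 3600/180000000 = 2e-05 s; RTT = 4e-05 s.
Cycle = t_tx + RTT = 0.0005008 s.
Throughput = L / cycle = 4608 / 0.0005008 = 9.20 Mbps.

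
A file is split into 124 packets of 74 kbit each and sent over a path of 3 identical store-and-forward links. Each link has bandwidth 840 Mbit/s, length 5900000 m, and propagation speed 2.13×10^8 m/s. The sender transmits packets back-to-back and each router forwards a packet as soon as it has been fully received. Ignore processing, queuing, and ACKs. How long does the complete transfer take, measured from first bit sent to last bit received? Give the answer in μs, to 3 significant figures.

Per-hop transmission t_tx = L/R = 74000/840000000 = 88.0952 μs.
Per-hop propagation t_prop = 5900000/213000000 = 27699.5 μs.
Pipeline fill: first packet needs 3·t_tx to clear all hops; remaining 123 packets each add one t_tx.
Total = (3+124-1)·t_tx + 3·t_prop = 126·88.0952 + 3·27699.5 = 94200 μs.

94200 μs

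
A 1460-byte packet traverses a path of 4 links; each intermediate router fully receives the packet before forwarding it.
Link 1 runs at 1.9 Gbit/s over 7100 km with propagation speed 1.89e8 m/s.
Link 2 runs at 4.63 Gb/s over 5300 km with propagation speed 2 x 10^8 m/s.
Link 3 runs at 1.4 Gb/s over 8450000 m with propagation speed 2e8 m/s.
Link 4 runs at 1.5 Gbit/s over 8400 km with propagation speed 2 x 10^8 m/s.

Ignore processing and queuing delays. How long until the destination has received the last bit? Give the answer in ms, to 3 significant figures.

L = 1460 × 8 = 11680 bits.
Transmission delays (L/R per hop): 0.00614737, 0.00252268, 0.00834286, 0.00778667 ms; sum = 0.0247996 ms.
Propagation delays (d/s per hop): 37.5661, 26.5, 42.25, 42 ms; sum = 148.316 ms.
End-to-end = 148 ms.

148 ms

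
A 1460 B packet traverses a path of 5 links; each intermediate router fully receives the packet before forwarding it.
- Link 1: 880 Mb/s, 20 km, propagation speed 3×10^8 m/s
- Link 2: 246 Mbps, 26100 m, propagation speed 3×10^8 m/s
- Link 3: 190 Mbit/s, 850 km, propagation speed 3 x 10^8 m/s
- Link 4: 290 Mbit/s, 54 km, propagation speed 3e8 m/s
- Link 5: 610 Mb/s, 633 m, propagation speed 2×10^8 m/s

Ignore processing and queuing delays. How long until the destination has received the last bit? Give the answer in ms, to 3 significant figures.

3.35 ms

L = 1460 × 8 = 11680 bits.
Transmission delays (L/R per hop): 0.0132727, 0.0474797, 0.0614737, 0.0402759, 0.0191475 ms; sum = 0.181649 ms.
Propagation delays (d/s per hop): 0.0666667, 0.087, 2.83333, 0.18, 0.003165 ms; sum = 3.17017 ms.
End-to-end = 3.35 ms.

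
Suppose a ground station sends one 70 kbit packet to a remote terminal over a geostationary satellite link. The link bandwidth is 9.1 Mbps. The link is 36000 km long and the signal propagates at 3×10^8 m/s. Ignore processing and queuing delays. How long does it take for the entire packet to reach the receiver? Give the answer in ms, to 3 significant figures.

128 ms

L = 70000 bits.
Transmission delay = L/R = 70000 / 9100000 = 7.69231 ms.
Propagation delay = d/s = 36000000 m / 300000000 m/s = 120 ms.
Total = 128 ms.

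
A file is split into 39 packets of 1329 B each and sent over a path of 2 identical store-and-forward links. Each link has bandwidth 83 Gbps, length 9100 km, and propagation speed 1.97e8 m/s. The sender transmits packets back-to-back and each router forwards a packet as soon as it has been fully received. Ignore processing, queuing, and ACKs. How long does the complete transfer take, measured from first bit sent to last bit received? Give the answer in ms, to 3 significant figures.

Per-hop transmission t_tx = L/R = 10632/83000000000 = 0.000128096 ms.
Per-hop propagation t_prop = 9100000/197000000 = 46.1929 ms.
Pipeline fill: first packet needs 2·t_tx to clear all hops; remaining 38 packets each add one t_tx.
Total = (2+39-1)·t_tx + 2·t_prop = 40·0.000128096 + 2·46.1929 = 92.4 ms.

92.4 ms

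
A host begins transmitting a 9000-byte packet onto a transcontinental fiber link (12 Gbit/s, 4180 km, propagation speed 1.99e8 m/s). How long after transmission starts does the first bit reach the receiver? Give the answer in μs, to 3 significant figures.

First bit experiences only propagation delay: d/s = 4180000/199000000 = 21000 μs.

21000 μs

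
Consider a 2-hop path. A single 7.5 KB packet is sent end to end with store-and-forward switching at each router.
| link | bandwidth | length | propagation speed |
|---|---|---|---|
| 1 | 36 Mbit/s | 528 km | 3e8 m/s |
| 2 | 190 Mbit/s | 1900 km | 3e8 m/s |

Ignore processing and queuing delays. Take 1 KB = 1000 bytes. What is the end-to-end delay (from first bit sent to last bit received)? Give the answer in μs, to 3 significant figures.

10100 μs

L = 60000 bits.
Transmission delays (L/R per hop): 1666.67, 315.789 μs; sum = 1982.46 μs.
Propagation delays (d/s per hop): 1760, 6333.33 μs; sum = 8093.33 μs.
End-to-end = 10100 μs.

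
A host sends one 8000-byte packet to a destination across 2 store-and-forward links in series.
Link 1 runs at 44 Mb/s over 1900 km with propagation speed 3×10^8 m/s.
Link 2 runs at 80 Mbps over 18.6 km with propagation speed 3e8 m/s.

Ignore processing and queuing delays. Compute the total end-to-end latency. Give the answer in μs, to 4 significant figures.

L = 8000 × 8 = 64000 bits.
Transmission delays (L/R per hop): 1454.55, 800 μs; sum = 2254.55 μs.
Propagation delays (d/s per hop): 6333.33, 62 μs; sum = 6395.33 μs.
End-to-end = 8650 μs.

8650 μs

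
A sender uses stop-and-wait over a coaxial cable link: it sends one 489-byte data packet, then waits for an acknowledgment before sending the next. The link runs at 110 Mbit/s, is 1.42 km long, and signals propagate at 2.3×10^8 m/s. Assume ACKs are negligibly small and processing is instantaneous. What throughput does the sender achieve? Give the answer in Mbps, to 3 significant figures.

t_tx = L/R = 3912/110000000 = 3.55636e-05 s.
t_prop = 1420/2.3e+08 = 6.17391e-06 s; RTT = 1.23478e-05 s.
Cycle = t_tx + RTT = 4.79115e-05 s.
Throughput = L / cycle = 3912 / 4.79115e-05 = 81.7 Mbps.

81.7 Mbps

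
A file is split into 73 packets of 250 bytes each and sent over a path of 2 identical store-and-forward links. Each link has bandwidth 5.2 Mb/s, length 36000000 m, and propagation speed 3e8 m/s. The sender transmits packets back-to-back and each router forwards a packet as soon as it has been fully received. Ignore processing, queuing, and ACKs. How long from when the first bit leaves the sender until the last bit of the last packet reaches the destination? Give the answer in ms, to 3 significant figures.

268 ms

Per-hop transmission t_tx = L/R = 2000/5200000 = 0.384615 ms.
Per-hop propagation t_prop = 36000000/300000000 = 120 ms.
Pipeline fill: first packet needs 2·t_tx to clear all hops; remaining 72 packets each add one t_tx.
Total = (2+73-1)·t_tx + 2·t_prop = 74·0.384615 + 2·120 = 268 ms.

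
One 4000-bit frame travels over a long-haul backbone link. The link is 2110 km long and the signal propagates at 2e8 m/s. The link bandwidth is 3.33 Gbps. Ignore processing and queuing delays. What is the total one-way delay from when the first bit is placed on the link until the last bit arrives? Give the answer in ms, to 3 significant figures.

Transmission delay = L/R = 4000 / 3330000000 = 0.0012012 ms.
Propagation delay = d/s = 2110000 m / 200000000 m/s = 10.55 ms.
Total = 10.6 ms.

10.6 ms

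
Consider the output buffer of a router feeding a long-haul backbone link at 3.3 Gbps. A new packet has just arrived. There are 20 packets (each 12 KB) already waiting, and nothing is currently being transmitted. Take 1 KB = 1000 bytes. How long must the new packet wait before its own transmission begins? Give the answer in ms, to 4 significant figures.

0.5818 ms

Each queued packet: L/R = 96000/3300000000 = 0.0290909 ms.
20 queued → 0.581818 ms.
Queuing delay = 0.5818 ms.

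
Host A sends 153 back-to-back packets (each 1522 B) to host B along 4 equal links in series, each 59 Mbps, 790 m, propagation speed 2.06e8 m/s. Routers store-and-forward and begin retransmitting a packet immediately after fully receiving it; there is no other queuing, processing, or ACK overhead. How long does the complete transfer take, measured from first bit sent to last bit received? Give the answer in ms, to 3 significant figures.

32.2 ms

Per-hop transmission t_tx = L/R = 12176/59000000 = 0.206373 ms.
Per-hop propagation t_prop = 790/206000000 = 0.00383495 ms.
Pipeline fill: first packet needs 4·t_tx to clear all hops; remaining 152 packets each add one t_tx.
Total = (4+153-1)·t_tx + 4·t_prop = 156·0.206373 + 4·0.00383495 = 32.2 ms.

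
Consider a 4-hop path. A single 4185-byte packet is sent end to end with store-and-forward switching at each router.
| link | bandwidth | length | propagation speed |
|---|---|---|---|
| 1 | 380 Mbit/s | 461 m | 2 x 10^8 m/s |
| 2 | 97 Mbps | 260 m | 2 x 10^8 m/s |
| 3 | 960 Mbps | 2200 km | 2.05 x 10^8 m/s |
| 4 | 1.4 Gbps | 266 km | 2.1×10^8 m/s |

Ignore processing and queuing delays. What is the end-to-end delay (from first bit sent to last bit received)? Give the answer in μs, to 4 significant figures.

12490 μs

L = 4185 × 8 = 33480 bits.
Transmission delays (L/R per hop): 88.1053, 345.155, 34.875, 23.9143 μs; sum = 492.049 μs.
Propagation delays (d/s per hop): 2.305, 1.3, 10731.7, 1266.67 μs; sum = 12002 μs.
End-to-end = 12490 μs.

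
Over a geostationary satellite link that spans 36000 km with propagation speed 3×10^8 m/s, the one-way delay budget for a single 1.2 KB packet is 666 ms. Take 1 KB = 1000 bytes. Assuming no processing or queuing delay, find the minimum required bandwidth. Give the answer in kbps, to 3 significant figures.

17.6 kbps

L = 9600 bits.
Propagation delay = 36000000 / 300000000 = 120 ms.
Transmission budget = 666 − 120 = 546 ms.
R ≥ L / t_tx = 9600 bits / 0.546 s = 17.6 kbps.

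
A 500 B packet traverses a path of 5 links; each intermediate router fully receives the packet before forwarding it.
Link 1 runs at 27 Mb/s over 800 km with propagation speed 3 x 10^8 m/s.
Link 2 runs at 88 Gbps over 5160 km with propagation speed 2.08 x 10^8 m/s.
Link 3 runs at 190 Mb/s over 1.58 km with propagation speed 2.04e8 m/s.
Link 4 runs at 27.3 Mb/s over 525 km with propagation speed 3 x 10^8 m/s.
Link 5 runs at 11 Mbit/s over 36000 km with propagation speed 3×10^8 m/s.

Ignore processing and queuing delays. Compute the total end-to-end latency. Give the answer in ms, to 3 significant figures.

150 ms

L = 500 × 8 = 4000 bits.
Transmission delays (L/R per hop): 0.148148, 4.54545e-05, 0.0210526, 0.14652, 0.363636 ms; sum = 0.679403 ms.
Propagation delays (d/s per hop): 2.66667, 24.8077, 0.0077451, 1.75, 120 ms; sum = 149.232 ms.
End-to-end = 150 ms.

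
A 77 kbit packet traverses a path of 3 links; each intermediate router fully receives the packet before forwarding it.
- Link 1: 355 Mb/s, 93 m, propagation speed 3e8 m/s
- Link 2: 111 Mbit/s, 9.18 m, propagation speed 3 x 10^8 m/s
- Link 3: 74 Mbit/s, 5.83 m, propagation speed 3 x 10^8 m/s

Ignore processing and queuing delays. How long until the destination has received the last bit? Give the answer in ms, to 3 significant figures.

1.95 ms

L = 77000 bits.
Transmission delays (L/R per hop): 0.216901, 0.693694, 1.04054 ms; sum = 1.95114 ms.
Propagation delays (d/s per hop): 0.00031, 3.06e-05, 1.94333e-05 ms; sum = 0.000360033 ms.
End-to-end = 1.95 ms.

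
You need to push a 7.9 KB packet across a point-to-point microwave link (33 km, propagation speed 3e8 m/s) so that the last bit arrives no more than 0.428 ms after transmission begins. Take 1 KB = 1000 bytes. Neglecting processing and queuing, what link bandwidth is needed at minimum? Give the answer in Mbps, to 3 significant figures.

199 Mbps

L = 63200 bits.
Propagation delay = 33000 / 300000000 = 0.11 ms.
Transmission budget = 0.428 − 0.11 = 0.318 ms.
R ≥ L / t_tx = 63200 bits / 0.000318 s = 199 Mbps.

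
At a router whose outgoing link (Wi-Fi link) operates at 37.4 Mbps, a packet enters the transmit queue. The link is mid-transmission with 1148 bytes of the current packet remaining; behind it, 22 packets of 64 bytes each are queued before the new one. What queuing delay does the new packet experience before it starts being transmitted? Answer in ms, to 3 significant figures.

Each queued packet: L/R = 512/37400000 = 0.0136898 ms.
22 queued → 0.301176 ms.
Plus remaining 9184 bits of current packet: 0.245561 ms.
Queuing delay = 0.547 ms.

0.547 ms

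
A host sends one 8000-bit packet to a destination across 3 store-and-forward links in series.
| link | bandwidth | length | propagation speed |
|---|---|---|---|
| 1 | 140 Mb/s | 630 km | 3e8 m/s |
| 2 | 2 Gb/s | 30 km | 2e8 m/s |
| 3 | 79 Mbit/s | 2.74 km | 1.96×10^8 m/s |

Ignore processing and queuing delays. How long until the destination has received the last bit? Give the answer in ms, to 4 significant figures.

Transmission delays (L/R per hop): 0.0571429, 0.004, 0.101266 ms; sum = 0.162409 ms.
Propagation delays (d/s per hop): 2.1, 0.15, 0.0139796 ms; sum = 2.26398 ms.
End-to-end = 2.426 ms.

2.426 ms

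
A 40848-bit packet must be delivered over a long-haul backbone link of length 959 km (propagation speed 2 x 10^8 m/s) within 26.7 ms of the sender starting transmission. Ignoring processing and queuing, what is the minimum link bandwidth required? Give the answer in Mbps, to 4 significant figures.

1.865 Mbps

Propagation delay = 959000 / 200000000 = 4.795 ms.
Transmission budget = 26.7 − 4.795 = 21.905 ms.
R ≥ L / t_tx = 40848 bits / 0.021905 s = 1.865 Mbps.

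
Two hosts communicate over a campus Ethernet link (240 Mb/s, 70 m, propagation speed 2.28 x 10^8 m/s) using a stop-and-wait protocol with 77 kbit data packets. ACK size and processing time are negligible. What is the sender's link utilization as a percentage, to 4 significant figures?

t_tx = L/R = 77000/240000000 = 0.000320833 s.
t_prop = 70/2.28e+08 = 3.07018e-07 s; RTT = 6.14035e-07 s.
Cycle = t_tx + RTT = 0.000321447 s.
Utilization = t_tx / cycle = 0.000320833/0.000321447 = 99.81 %.

99.81 %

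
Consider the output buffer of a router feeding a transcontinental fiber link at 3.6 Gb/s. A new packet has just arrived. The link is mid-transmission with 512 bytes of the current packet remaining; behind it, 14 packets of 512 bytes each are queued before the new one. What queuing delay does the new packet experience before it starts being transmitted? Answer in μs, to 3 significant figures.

Each queued packet: L/R = 4096/3600000000 = 1.13778 μs.
14 queued → 15.9289 μs.
Plus remaining 4096 bits of current packet: 1.13778 μs.
Queuing delay = 17.1 μs.

17.1 μs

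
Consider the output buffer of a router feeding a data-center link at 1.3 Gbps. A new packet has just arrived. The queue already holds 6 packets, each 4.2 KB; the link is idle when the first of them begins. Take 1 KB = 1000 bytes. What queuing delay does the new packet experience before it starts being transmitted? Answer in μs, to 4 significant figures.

Each queued packet: L/R = 33600/1300000000 = 25.8462 μs.
6 queued → 155.077 μs.
Queuing delay = 155.1 μs.

155.1 μs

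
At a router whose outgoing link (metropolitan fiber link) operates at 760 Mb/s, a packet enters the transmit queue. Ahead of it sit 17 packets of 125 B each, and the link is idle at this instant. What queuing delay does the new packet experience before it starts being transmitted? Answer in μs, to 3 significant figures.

22.4 μs

Each queued packet: L/R = 1000/760000000 = 1.31579 μs.
17 queued → 22.3684 μs.
Queuing delay = 22.4 μs.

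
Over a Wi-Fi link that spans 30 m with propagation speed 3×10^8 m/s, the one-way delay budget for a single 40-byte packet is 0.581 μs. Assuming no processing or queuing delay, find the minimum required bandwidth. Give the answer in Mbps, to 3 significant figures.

665 Mbps

L = 320 bits.
Propagation delay = 30 / 300000000 = 0.1 μs.
Transmission budget = 0.581 − 0.1 = 0.481 μs.
R ≥ L / t_tx = 320 bits / 4.81e-07 s = 665 Mbps.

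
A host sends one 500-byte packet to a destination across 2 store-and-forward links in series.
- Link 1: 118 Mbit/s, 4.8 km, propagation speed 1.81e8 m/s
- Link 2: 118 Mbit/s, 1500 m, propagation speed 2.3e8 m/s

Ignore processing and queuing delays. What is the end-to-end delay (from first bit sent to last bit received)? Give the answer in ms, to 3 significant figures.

L = 500 × 8 = 4000 bits.
Transmission delay per hop = L/R = 4000/118000000 = 0.0338983 ms; 2 hops → 0.0677966 ms.
Propagation delays (d/s per hop): 0.0265193, 0.00652174 ms; sum = 0.0330411 ms.
End-to-end = 0.101 ms.

0.101 ms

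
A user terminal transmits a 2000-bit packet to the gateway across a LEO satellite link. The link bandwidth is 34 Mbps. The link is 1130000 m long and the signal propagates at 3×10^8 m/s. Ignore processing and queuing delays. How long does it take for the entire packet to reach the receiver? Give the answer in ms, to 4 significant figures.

3.825 ms

Transmission delay = L/R = 2000 / 34000000 = 0.0588235 ms.
Propagation delay = d/s = 1130000 m / 300000000 m/s = 3.76667 ms.
Total = 3.825 ms.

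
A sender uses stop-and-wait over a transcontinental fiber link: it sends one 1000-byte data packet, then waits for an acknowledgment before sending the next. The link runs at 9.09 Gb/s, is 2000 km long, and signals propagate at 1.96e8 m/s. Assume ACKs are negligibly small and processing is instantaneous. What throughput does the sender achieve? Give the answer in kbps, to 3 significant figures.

t_tx = L/R = 8000/9090000000 = 8.80088e-07 s.
t_prop = 2000000/196000000 = 0.0102041 s; RTT = 0.0204082 s.
Cycle = t_tx + RTT = 0.020409 s.
Throughput = L / cycle = 8000 / 0.020409 = 392 kbps.

392 kbps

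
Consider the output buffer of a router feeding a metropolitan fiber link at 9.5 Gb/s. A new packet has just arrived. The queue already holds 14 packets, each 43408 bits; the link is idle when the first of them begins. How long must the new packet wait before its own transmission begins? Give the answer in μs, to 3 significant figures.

64.0 μs

Each queued packet: L/R = 43408/9500000000 = 4.56926 μs.
14 queued → 63.9697 μs.
Queuing delay = 64.0 μs.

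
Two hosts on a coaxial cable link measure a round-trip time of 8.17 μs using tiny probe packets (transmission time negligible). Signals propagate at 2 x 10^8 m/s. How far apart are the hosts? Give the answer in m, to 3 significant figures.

One-way propagation = RTT/2 = 4.085 μs.
d = s × t = 200000000 × 4.085e-06 = 817 m.

817 m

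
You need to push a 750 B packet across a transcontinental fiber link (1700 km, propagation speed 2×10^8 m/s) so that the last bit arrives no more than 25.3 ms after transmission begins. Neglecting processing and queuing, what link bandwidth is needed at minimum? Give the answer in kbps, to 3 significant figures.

L = 6000 bits.
Propagation delay = 1700000 / 200000000 = 8.5 ms.
Transmission budget = 25.3 − 8.5 = 16.8 ms.
R ≥ L / t_tx = 6000 bits / 0.0168 s = 357 kbps.

357 kbps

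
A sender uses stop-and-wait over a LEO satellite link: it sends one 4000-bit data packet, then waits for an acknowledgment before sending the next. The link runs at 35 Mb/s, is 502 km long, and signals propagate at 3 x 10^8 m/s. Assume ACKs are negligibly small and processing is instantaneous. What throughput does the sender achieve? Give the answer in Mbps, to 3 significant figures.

t_tx = L/R = 4000/35000000 = 0.000114286 s.
t_prop = 502000/300000000 = 0.00167333 s; RTT = 0.00334667 s.
Cycle = t_tx + RTT = 0.00346095 s.
Throughput = L / cycle = 4000 / 0.00346095 = 1.16 Mbps.

1.16 Mbps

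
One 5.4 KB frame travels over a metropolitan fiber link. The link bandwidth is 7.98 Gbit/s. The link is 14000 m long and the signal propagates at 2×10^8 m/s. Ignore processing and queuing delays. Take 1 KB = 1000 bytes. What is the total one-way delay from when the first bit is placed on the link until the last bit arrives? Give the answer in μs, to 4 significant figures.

75.41 μs

L = 43200 bits.
Transmission delay = L/R = 43200 / 7980000000 = 5.41353 μs.
Propagation delay = d/s = 14000 m / 200000000 m/s = 70 μs.
Total = 75.41 μs.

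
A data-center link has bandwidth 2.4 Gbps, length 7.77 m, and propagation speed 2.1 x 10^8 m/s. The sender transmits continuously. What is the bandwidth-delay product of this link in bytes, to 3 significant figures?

Propagation delay = 7.77 / 210000000 = 3.7e-08 s.
BDP = R × t_prop = 2400000000 × 3.7e-08 = 88.8 bits.
In bytes: 88.8/8 = 11.1 bytes.

11.1 bytes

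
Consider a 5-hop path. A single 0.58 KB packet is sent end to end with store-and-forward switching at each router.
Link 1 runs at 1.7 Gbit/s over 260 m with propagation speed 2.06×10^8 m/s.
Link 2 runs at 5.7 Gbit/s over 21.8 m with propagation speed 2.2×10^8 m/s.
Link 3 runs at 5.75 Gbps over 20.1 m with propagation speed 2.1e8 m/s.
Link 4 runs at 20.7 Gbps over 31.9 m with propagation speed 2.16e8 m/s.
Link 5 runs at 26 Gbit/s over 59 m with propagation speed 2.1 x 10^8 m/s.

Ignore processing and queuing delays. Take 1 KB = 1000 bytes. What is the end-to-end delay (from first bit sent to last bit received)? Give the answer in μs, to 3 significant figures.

6.64 μs

L = 4640 bits.
Transmission delays (L/R per hop): 2.72941, 0.814035, 0.806957, 0.224155, 0.178462 μs; sum = 4.75302 μs.
Propagation delays (d/s per hop): 1.26214, 0.0990909, 0.0957143, 0.147685, 0.280952 μs; sum = 1.88558 μs.
End-to-end = 6.64 μs.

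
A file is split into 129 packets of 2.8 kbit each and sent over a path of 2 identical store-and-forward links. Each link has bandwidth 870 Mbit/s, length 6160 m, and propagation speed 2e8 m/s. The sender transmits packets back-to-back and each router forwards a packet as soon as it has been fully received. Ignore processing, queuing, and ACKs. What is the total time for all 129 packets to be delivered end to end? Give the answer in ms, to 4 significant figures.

Per-hop transmission t_tx = L/R = 2800/870000000 = 0.00321839 ms.
Per-hop propagation t_prop = 6160/200000000 = 0.0308 ms.
Pipeline fill: first packet needs 2·t_tx to clear all hops; remaining 128 packets each add one t_tx.
Total = (2+129-1)·t_tx + 2·t_prop = 130·0.00321839 + 2·0.0308 = 0.4800 ms.

0.4800 ms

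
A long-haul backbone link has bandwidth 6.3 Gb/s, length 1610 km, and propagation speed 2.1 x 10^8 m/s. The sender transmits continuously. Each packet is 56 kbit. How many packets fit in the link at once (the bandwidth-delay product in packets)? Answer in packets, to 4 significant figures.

862.5 packets

Propagation delay = 1610000 / 210000000 = 0.00766667 s.
BDP = R × t_prop = 6300000000 × 0.00766667 = 48300000 bits.
In packets of 56000 bits: 862.5 packets.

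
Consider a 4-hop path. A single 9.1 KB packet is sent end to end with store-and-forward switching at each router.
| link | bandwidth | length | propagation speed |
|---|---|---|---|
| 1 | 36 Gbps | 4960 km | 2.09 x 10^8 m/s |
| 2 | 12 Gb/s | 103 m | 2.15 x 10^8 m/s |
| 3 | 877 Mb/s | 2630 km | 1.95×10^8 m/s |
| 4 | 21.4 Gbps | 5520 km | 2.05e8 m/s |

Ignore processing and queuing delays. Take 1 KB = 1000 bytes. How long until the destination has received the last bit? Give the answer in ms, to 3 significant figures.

L = 72800 bits.
Transmission delays (L/R per hop): 0.00202222, 0.00606667, 0.0830103, 0.00340187 ms; sum = 0.094501 ms.
Propagation delays (d/s per hop): 23.7321, 0.00047907, 13.4872, 26.9268 ms; sum = 64.1465 ms.
End-to-end = 64.2 ms.

64.2 ms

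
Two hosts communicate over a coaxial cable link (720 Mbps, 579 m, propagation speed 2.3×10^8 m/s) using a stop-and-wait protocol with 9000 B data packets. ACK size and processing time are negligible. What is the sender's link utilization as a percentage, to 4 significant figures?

t_tx = L/R = 72000/720000000 = 0.0001 s.
t_prop = 579/2.3e+08 = 2.51739e-06 s; RTT = 5.03478e-06 s.
Cycle = t_tx + RTT = 0.000105035 s.
Utilization = t_tx / cycle = 0.0001/0.000105035 = 95.21 %.

95.21 %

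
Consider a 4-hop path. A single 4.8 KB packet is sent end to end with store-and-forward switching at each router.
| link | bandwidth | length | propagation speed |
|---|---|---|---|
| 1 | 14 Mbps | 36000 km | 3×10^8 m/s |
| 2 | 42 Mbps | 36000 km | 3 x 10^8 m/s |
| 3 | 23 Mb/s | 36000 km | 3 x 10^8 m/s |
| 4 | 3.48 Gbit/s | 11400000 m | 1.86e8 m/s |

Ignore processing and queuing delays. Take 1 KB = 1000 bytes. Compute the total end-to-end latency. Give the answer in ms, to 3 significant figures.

427 ms

L = 38400 bits.
Transmission delays (L/R per hop): 2.74286, 0.914286, 1.66957, 0.0110345 ms; sum = 5.33774 ms.
Propagation delays (d/s per hop): 120, 120, 120, 61.2903 ms; sum = 421.29 ms.
End-to-end = 427 ms.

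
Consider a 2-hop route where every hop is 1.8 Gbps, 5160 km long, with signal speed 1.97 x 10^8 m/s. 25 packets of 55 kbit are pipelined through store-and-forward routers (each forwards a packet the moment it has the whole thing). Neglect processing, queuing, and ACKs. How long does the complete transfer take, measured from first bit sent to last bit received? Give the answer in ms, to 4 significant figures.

53.18 ms

Per-hop transmission t_tx = L/R = 55000/1800000000 = 0.0305556 ms.
Per-hop propagation t_prop = 5160000/197000000 = 26.1929 ms.
Pipeline fill: first packet needs 2·t_tx to clear all hops; remaining 24 packets each add one t_tx.
Total = (2+25-1)·t_tx + 2·t_prop = 26·0.0305556 + 2·26.1929 = 53.18 ms.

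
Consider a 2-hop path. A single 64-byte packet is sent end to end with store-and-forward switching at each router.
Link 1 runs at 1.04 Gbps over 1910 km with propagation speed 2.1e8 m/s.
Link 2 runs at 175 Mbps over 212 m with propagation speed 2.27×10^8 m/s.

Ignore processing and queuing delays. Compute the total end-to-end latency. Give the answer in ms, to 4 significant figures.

9.100 ms

L = 64 × 8 = 512 bits.
Transmission delays (L/R per hop): 0.000492308, 0.00292571 ms; sum = 0.00341802 ms.
Propagation delays (d/s per hop): 9.09524, 0.000933921 ms; sum = 9.09617 ms.
End-to-end = 9.100 ms.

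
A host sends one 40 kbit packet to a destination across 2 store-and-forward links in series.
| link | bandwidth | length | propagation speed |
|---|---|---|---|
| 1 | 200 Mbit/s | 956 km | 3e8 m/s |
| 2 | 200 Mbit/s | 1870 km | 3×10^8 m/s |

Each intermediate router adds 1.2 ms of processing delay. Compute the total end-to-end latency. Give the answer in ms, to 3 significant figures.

L = 40000 bits.
Transmission delay per hop = L/R = 40000/200000000 = 0.2 ms; 2 hops → 0.4 ms.
Propagation delays (d/s per hop): 3.18667, 6.23333 ms; sum = 9.42 ms.
Processing at 1 router(s): 1 × 1.2 ms = 1.2 ms.
End-to-end = 11.0 ms.

11.0 ms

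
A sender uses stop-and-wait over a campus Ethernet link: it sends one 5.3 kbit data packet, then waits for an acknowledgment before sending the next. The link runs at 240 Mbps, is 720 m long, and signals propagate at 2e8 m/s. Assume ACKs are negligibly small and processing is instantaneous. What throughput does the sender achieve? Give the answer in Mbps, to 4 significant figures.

t_tx = L/R = 5300/240000000 = 2.20833e-05 s.
t_prop = 720/200000000 = 3.6e-06 s; RTT = 7.2e-06 s.
Cycle = t_tx + RTT = 2.92833e-05 s.
Throughput = L / cycle = 5300 / 2.92833e-05 = 181.0 Mbps.

181.0 Mbps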